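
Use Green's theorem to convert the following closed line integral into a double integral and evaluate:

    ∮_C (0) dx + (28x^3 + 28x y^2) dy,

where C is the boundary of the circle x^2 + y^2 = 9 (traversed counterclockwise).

Green's theorem converts the closed line integral into a double integral over the enclosed region D:

    ∮_C P dx + Q dy = ∬_D (∂Q/∂x - ∂P/∂y) dA.

Here P = 0, Q = 28x^3 + 28x y^2, so

    ∂Q/∂x = 84x^2 + 28y^2,    ∂P/∂y = 0,
    ∂Q/∂x - ∂P/∂y = 84x^2 + 28y^2.

D is the region x^2 + y^2 ≤ 9. Evaluating the double integral:

In polar coordinates (x = r cos θ, y = r sin θ, dA = r dr dθ) the integrand becomes 28r^2(cos(2θ) + 2), so

    ∬_D (84x^2 + 28y^2) dA = ∫_0^{2π} ∫_0^{3} (28r^2(cos(2θ) + 2)) · r dr dθ.

Inner (r from 0 to 3): 567cos(2θ) + 1134.
Outer (θ from 0 to 2π): 2268π.

Therefore ∮_C P dx + Q dy = 2268π.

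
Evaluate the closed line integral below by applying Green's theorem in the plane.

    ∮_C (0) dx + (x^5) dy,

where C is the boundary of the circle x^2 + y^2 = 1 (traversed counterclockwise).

Green's theorem converts the closed line integral into a double integral over the enclosed region D:

    ∮_C P dx + Q dy = ∬_D (∂Q/∂x - ∂P/∂y) dA.

Here P = 0, Q = x^5, so

    ∂Q/∂x = 5x^4,    ∂P/∂y = 0,
    ∂Q/∂x - ∂P/∂y = 5x^4.

D is the region x^2 + y^2 ≤ 1. Evaluating the double integral:

In polar coordinates (x = r cos θ, y = r sin θ, dA = r dr dθ) the integrand becomes 5r^4cos(θ)^4, so

    ∬_D (5x^4) dA = ∫_0^{2π} ∫_0^{1} (5r^4cos(θ)^4) · r dr dθ.

Inner (r from 0 to 1): 5cos(θ)^4/6.
Outer (θ from 0 to 2π): 5π/8.

Therefore ∮_C P dx + Q dy = 5π/8.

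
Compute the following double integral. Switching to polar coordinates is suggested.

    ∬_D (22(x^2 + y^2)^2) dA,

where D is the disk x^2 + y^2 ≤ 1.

The region D is 0 ≤ r ≤ 1, 0 ≤ θ ≤ 2π in polar coordinates, where x = r cos(θ), y = r sin(θ), and dA = r dr dθ.

Under the substitution, the integrand becomes 22r^4, so

    ∬_D (22(x^2 + y^2)^2) dA = ∫_{0}^{2π} ∫_{0}^{1} (22r^4) · r dr dθ.

Inner integral (in r): ∫_{0}^{1} (22r^4) · r dr = 11/3.

Outer integral (in θ): ∫_{0}^{2π} (11/3) dθ = 22π/3.

Therefore ∬_D (22(x^2 + y^2)^2) dA = 22π/3.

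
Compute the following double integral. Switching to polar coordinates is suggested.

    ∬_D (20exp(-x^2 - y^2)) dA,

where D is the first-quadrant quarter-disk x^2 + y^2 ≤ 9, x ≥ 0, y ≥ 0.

The region D is 0 ≤ r ≤ 3, 0 ≤ θ ≤ π/2 in polar coordinates, where x = r cos(θ), y = r sin(θ), and dA = r dr dθ.

Under the substitution, the integrand becomes 20exp(-r^2), so

    ∬_D (20exp(-x^2 - y^2)) dA = ∫_{0}^{π/2} ∫_{0}^{3} (20exp(-r^2)) · r dr dθ.

Inner integral (in r): ∫_{0}^{3} (20exp(-r^2)) · r dr = 10 - 10exp(-9).

Outer integral (in θ): ∫_{0}^{π/2} (10 - 10exp(-9)) dθ = -5π exp(-9) + 5π.

Therefore ∬_D (20exp(-x^2 - y^2)) dA = -5π exp(-9) + 5π.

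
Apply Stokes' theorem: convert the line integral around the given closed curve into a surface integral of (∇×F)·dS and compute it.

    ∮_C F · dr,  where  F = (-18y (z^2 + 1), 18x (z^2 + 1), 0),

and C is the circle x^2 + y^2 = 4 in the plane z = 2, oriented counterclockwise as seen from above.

Let S be the flat disk x^2 + y^2 ≤ 4 in the plane z = 2, with upward unit normal n̂ = ẑ. By Stokes' theorem,

    ∮_C F · dr = ∬_S (∇ × F) · n̂ dS = ∬_D (curl F)_z dA,

where D is the disk x^2 + y^2 ≤ 4.

Compute the curl of F = (-18y (z^2 + 1), 18x (z^2 + 1), 0):
    (∇ × F)_x = ∂F_z/∂y - ∂F_y/∂z = -36x z,
    (∇ × F)_y = ∂F_x/∂z - ∂F_z/∂x = -36y z,
    (∇ × F)_z = ∂F_y/∂x - ∂F_x/∂y = 36z^2 + 36.

On z = 2, (curl F)_z = 180.

Convert to polar (x = r cos θ, y = r sin θ, dA = r dr dθ); the integrand becomes 180, so

    ∬_D (curl F)_z dA = ∫_0^{2π} ∫_0^{2} (180) · r dr dθ.

Inner (r from 0 to 2): 360.
Outer (θ from 0 to 2π): 720π.

Therefore ∮_C F · dr = 720π.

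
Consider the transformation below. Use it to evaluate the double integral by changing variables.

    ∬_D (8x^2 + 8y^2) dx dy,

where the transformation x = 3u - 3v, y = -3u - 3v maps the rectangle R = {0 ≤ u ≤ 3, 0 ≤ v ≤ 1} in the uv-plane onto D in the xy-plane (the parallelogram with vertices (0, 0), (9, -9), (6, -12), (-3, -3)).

Compute the Jacobian determinant of (x, y) with respect to (u, v):

    ∂(x,y)/∂(u,v) = | 3  -3 | = (3)(-3) - (-3)(-3) = -18.
                   | -3  -3 |

Its absolute value is |J| = 18 (the area scaling factor).

Substituting x = 3u - 3v, y = -3u - 3v into the integrand,

    8x^2 + 8y^2 → 144u^2 + 144v^2,

so the integral becomes

    ∬_R (144u^2 + 144v^2) · |J| du dv = ∫_0^3 ∫_0^1 (2592u^2 + 2592v^2) dv du.

Inner (v): 2592u^2 + 864.
Outer (u): 25920.

Therefore ∬_D (8x^2 + 8y^2) dx dy = 25920.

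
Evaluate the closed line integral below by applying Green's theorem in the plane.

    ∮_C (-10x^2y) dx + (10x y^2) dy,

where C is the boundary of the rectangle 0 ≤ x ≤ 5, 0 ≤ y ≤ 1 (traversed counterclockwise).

Green's theorem converts the closed line integral into a double integral over the enclosed region D:

    ∮_C P dx + Q dy = ∬_D (∂Q/∂x - ∂P/∂y) dA.

Here P = -10x^2y, Q = 10x y^2, so

    ∂Q/∂x = 10y^2,    ∂P/∂y = -10x^2,
    ∂Q/∂x - ∂P/∂y = 10x^2 + 10y^2.

D is the region 0 ≤ x ≤ 5, 0 ≤ y ≤ 1. Evaluating the double integral:

    ∬_D (10x^2 + 10y^2) dA = ∫_0^{5} ∫_0^{1} (10x^2 + 10y^2) dy dx.

Inner (y from 0 to 1): 10x^2 + 10/3.
Outer (x from 0 to 5): 1300/3.

Therefore ∮_C P dx + Q dy = 1300/3.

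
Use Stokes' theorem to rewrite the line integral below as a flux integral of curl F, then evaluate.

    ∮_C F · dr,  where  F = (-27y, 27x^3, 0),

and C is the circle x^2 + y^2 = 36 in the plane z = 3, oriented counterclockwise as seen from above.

Let S be the flat disk x^2 + y^2 ≤ 36 in the plane z = 3, with upward unit normal n̂ = ẑ. By Stokes' theorem,

    ∮_C F · dr = ∬_S (∇ × F) · n̂ dS = ∬_D (curl F)_z dA,

where D is the disk x^2 + y^2 ≤ 36.

Compute the curl of F = (-27y, 27x^3, 0):
    (∇ × F)_x = ∂F_z/∂y - ∂F_y/∂z = 0,
    (∇ × F)_y = ∂F_x/∂z - ∂F_z/∂x = 0,
    (∇ × F)_z = ∂F_y/∂x - ∂F_x/∂y = 81x^2 + 27.

On z = 3, (curl F)_z = 81x^2 + 27.

Convert to polar (x = r cos θ, y = r sin θ, dA = r dr dθ); the integrand becomes 81r^2cos(θ)^2 + 27, so

    ∬_D (curl F)_z dA = ∫_0^{2π} ∫_0^{6} (81r^2cos(θ)^2 + 27) · r dr dθ.

Inner (r from 0 to 6): 26244cos(θ)^2 + 486.
Outer (θ from 0 to 2π): 27216π.

Therefore ∮_C F · dr = 27216π.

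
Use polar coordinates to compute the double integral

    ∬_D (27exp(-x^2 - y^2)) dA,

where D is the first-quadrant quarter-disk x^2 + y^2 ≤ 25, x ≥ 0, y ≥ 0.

The region D is 0 ≤ r ≤ 5, 0 ≤ θ ≤ π/2 in polar coordinates, where x = r cos(θ), y = r sin(θ), and dA = r dr dθ.

Under the substitution, the integrand becomes 27exp(-r^2), so

    ∬_D (27exp(-x^2 - y^2)) dA = ∫_{0}^{π/2} ∫_{0}^{5} (27exp(-r^2)) · r dr dθ.

Inner integral (in r): ∫_{0}^{5} (27exp(-r^2)) · r dr = 27/2 - 27exp(-25)/2.

Outer integral (in θ): ∫_{0}^{π/2} (27/2 - 27exp(-25)/2) dθ = -27π (1 - exp(25))exp(-25)/4.

Therefore ∬_D (27exp(-x^2 - y^2)) dA = -27π (1 - exp(25))exp(-25)/4.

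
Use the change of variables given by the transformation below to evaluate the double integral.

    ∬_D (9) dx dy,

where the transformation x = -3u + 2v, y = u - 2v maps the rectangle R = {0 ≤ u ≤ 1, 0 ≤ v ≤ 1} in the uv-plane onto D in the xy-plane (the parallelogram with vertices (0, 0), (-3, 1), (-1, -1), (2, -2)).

Compute the Jacobian determinant of (x, y) with respect to (u, v):

    ∂(x,y)/∂(u,v) = | -3  2 | = (-3)(-2) - (2)(1) = 4.
                   | 1  -2 |

Its absolute value is |J| = 4 (the area scaling factor).

Substituting x = -3u + 2v, y = u - 2v into the integrand,

    9 → 9,

so the integral becomes

    ∬_R (9) · |J| du dv = ∫_0^1 ∫_0^1 (36) dv du.

Inner (v): 36.
Outer (u): 36.

Therefore ∬_D (9) dx dy = 36.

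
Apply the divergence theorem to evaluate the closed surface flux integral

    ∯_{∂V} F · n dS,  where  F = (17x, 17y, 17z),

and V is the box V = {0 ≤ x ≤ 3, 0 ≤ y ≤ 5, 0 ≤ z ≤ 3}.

By the divergence theorem,

    ∯_{∂V} F · n dS = ∭_V (∇ · F) dV.

Compute the divergence:
    ∇ · F = ∂F_x/∂x + ∂F_y/∂y + ∂F_z/∂z = 17 + 17 + 17 = 51.

V is a rectangular box, so dV = dx dy dz with 0 ≤ x ≤ 3, 0 ≤ y ≤ 5, 0 ≤ z ≤ 3.

Integrate (51) over V as an iterated integral:

    ∭_V (∇·F) dV = ∫_0^{3} ∫_0^{5} ∫_0^{3} (51) dz dy dx.

Inner (z from 0 to 3): 153.
Middle (y from 0 to 5): 765.
Outer (x from 0 to 3): 2295.

Therefore ∯_{∂V} F · n dS = 2295.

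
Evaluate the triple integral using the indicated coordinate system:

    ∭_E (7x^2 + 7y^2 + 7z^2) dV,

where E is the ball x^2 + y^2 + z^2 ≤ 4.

In spherical coordinates, x = ρ sin(φ) cos(θ), y = ρ sin(φ) sin(θ), z = ρ cos(φ), and dV = ρ^2 sin(φ) dρ dφ dθ.

The integrand becomes 7ρ^2, so

    ∭_E (7x^2 + 7y^2 + 7z^2) dV = ∫_{0}^{2π} ∫_{0}^{π} ∫_{0}^{2} (7ρ^2) · ρ^2 sin(φ) dρ dφ dθ.

Inner (ρ): 224sin(φ)/5.
Middle (φ): 448/5.
Outer (θ): 896π/5.

Therefore the triple integral equals 896π/5.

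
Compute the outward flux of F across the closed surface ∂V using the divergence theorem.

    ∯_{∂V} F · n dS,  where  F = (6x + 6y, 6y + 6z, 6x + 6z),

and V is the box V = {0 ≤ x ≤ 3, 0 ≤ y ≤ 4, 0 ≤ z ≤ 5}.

By the divergence theorem,

    ∯_{∂V} F · n dS = ∭_V (∇ · F) dV.

Compute the divergence:
    ∇ · F = ∂F_x/∂x + ∂F_y/∂y + ∂F_z/∂z = 6 + 6 + 6 = 18.

V is a rectangular box, so dV = dx dy dz with 0 ≤ x ≤ 3, 0 ≤ y ≤ 4, 0 ≤ z ≤ 5.

Integrate (18) over V as an iterated integral:

    ∭_V (∇·F) dV = ∫_0^{3} ∫_0^{4} ∫_0^{5} (18) dz dy dx.

Inner (z from 0 to 5): 90.
Middle (y from 0 to 4): 360.
Outer (x from 0 to 3): 1080.

Therefore ∯_{∂V} F · n dS = 1080.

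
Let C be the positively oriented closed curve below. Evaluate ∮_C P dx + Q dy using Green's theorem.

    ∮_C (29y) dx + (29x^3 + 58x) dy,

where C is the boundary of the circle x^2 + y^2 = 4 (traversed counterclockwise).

Green's theorem converts the closed line integral into a double integral over the enclosed region D:

    ∮_C P dx + Q dy = ∬_D (∂Q/∂x - ∂P/∂y) dA.

Here P = 29y, Q = 29x^3 + 58x, so

    ∂Q/∂x = 87x^2 + 58,    ∂P/∂y = 29,
    ∂Q/∂x - ∂P/∂y = 87x^2 + 29.

D is the region x^2 + y^2 ≤ 4. Evaluating the double integral:

In polar coordinates (x = r cos θ, y = r sin θ, dA = r dr dθ) the integrand becomes 87r^2cos(θ)^2 + 29, so

    ∬_D (87x^2 + 29) dA = ∫_0^{2π} ∫_0^{2} (87r^2cos(θ)^2 + 29) · r dr dθ.

Inner (r from 0 to 2): 348cos(θ)^2 + 58.
Outer (θ from 0 to 2π): 464π.

Therefore ∮_C P dx + Q dy = 464π.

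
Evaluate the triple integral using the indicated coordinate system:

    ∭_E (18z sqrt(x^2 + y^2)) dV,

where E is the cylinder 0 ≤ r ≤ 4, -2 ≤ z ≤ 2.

In cylindrical coordinates, x = r cos(θ), y = r sin(θ), z = z, and dV = r dr dθ dz.

The integrand becomes 18r z, so

    ∭_E (18z sqrt(x^2 + y^2)) dV = ∫_{0}^{2π} ∫_{0}^{4} ∫_{-2}^{2} (18r z) · r dz dr dθ.

Inner (z): 0.
Middle (r from 0 to 4): 0.
Outer (θ): 0.

Therefore the triple integral equals 0.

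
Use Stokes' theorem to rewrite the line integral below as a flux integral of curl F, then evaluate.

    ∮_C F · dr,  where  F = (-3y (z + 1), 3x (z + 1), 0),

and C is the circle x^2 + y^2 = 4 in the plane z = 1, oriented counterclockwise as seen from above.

Let S be the flat disk x^2 + y^2 ≤ 4 in the plane z = 1, with upward unit normal n̂ = ẑ. By Stokes' theorem,

    ∮_C F · dr = ∬_S (∇ × F) · n̂ dS = ∬_D (curl F)_z dA,

where D is the disk x^2 + y^2 ≤ 4.

Compute the curl of F = (-3y (z + 1), 3x (z + 1), 0):
    (∇ × F)_x = ∂F_z/∂y - ∂F_y/∂z = -3x,
    (∇ × F)_y = ∂F_x/∂z - ∂F_z/∂x = -3y,
    (∇ × F)_z = ∂F_y/∂x - ∂F_x/∂y = 6z + 6.

On z = 1, (curl F)_z = 12.

Convert to polar (x = r cos θ, y = r sin θ, dA = r dr dθ); the integrand becomes 12, so

    ∬_D (curl F)_z dA = ∫_0^{2π} ∫_0^{2} (12) · r dr dθ.

Inner (r from 0 to 2): 24.
Outer (θ from 0 to 2π): 48π.

Therefore ∮_C F · dr = 48π.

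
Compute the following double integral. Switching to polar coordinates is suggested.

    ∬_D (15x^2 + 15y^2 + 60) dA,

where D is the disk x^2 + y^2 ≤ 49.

The region D is 0 ≤ r ≤ 7, 0 ≤ θ ≤ 2π in polar coordinates, where x = r cos(θ), y = r sin(θ), and dA = r dr dθ.

Under the substitution, the integrand becomes 15r^2 + 60, so

    ∬_D (15x^2 + 15y^2 + 60) dA = ∫_{0}^{2π} ∫_{0}^{7} (15r^2 + 60) · r dr dθ.

Inner integral (in r): ∫_{0}^{7} (15r^2 + 60) · r dr = 41895/4.

Outer integral (in θ): ∫_{0}^{2π} (41895/4) dθ = 41895π/2.

Therefore ∬_D (15x^2 + 15y^2 + 60) dA = 41895π/2.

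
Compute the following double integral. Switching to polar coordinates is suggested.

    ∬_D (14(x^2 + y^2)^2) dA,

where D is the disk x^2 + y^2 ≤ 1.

The region D is 0 ≤ r ≤ 1, 0 ≤ θ ≤ 2π in polar coordinates, where x = r cos(θ), y = r sin(θ), and dA = r dr dθ.

Under the substitution, the integrand becomes 14r^4, so

    ∬_D (14(x^2 + y^2)^2) dA = ∫_{0}^{2π} ∫_{0}^{1} (14r^4) · r dr dθ.

Inner integral (in r): ∫_{0}^{1} (14r^4) · r dr = 7/3.

Outer integral (in θ): ∫_{0}^{2π} (7/3) dθ = 14π/3.

Therefore ∬_D (14(x^2 + y^2)^2) dA = 14π/3.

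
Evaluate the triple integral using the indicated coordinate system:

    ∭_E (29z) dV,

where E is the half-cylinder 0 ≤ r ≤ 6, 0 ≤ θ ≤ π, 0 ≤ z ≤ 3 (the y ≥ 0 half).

In cylindrical coordinates, x = r cos(θ), y = r sin(θ), z = z, and dV = r dr dθ dz.

The integrand becomes 29z, so

    ∭_E (29z) dV = ∫_{0}^{π} ∫_{0}^{6} ∫_{0}^{3} (29z) · r dz dr dθ.

Inner (z): 261r/2.
Middle (r from 0 to 6): 2349.
Outer (θ): 2349π.

Therefore the triple integral equals 2349π.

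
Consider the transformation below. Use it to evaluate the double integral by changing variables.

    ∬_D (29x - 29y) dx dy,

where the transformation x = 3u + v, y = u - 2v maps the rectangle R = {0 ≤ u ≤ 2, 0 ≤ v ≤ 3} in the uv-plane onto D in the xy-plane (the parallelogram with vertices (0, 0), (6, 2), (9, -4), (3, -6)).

Compute the Jacobian determinant of (x, y) with respect to (u, v):

    ∂(x,y)/∂(u,v) = | 3  1 | = (3)(-2) - (1)(1) = -7.
                   | 1  -2 |

Its absolute value is |J| = 7 (the area scaling factor).

Substituting x = 3u + v, y = u - 2v into the integrand,

    29x - 29y → 58u + 87v,

so the integral becomes

    ∬_R (58u + 87v) · |J| du dv = ∫_0^2 ∫_0^3 (406u + 609v) dv du.

Inner (v): 1218u + 5481/2.
Outer (u): 7917.

Therefore ∬_D (29x - 29y) dx dy = 7917.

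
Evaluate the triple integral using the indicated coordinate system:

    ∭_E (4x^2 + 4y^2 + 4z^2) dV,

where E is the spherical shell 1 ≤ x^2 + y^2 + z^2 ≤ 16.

In spherical coordinates, x = ρ sin(φ) cos(θ), y = ρ sin(φ) sin(θ), z = ρ cos(φ), and dV = ρ^2 sin(φ) dρ dφ dθ.

The integrand becomes 4ρ^2, so

    ∭_E (4x^2 + 4y^2 + 4z^2) dV = ∫_{0}^{2π} ∫_{0}^{π} ∫_{1}^{4} (4ρ^2) · ρ^2 sin(φ) dρ dφ dθ.

Inner (ρ): 4092sin(φ)/5.
Middle (φ): 8184/5.
Outer (θ): 16368π/5.

Therefore the triple integral equals 16368π/5.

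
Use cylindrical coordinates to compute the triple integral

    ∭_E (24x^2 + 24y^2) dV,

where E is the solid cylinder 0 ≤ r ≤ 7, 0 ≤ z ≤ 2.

In cylindrical coordinates, x = r cos(θ), y = r sin(θ), z = z, and dV = r dr dθ dz.

The integrand becomes 24r^2, so

    ∭_E (24x^2 + 24y^2) dV = ∫_{0}^{2π} ∫_{0}^{7} ∫_{0}^{2} (24r^2) · r dz dr dθ.

Inner (z): 48r^3.
Middle (r from 0 to 7): 28812.
Outer (θ): 57624π.

Therefore the triple integral equals 57624π.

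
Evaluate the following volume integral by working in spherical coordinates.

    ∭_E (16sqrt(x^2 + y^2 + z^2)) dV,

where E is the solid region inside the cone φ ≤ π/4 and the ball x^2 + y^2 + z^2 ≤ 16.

In spherical coordinates, x = ρ sin(φ) cos(θ), y = ρ sin(φ) sin(θ), z = ρ cos(φ), and dV = ρ^2 sin(φ) dρ dφ dθ.

The integrand becomes 16ρ, so

    ∭_E (16sqrt(x^2 + y^2 + z^2)) dV = ∫_{0}^{2π} ∫_{0}^{π/4} ∫_{0}^{4} (16ρ) · ρ^2 sin(φ) dρ dφ dθ.

Inner (ρ): 1024sin(φ).
Middle (φ): 1024 - 512sqrt(2).
Outer (θ): 1024π (2 - sqrt(2)).

Therefore the triple integral equals 1024π (2 - sqrt(2)).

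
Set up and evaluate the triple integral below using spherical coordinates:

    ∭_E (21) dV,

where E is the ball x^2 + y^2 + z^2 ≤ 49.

In spherical coordinates, x = ρ sin(φ) cos(θ), y = ρ sin(φ) sin(θ), z = ρ cos(φ), and dV = ρ^2 sin(φ) dρ dφ dθ.

The integrand becomes 21, so

    ∭_E (21) dV = ∫_{0}^{2π} ∫_{0}^{π} ∫_{0}^{7} (21) · ρ^2 sin(φ) dρ dφ dθ.

Inner (ρ): 2401sin(φ).
Middle (φ): 4802.
Outer (θ): 9604π.

Therefore the triple integral equals 9604π.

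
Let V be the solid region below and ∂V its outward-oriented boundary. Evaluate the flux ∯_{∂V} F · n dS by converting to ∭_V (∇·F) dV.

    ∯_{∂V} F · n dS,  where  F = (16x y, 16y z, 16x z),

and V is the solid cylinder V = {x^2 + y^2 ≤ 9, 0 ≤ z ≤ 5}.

By the divergence theorem,

    ∯_{∂V} F · n dS = ∭_V (∇ · F) dV.

Compute the divergence:
    ∇ · F = ∂F_x/∂x + ∂F_y/∂y + ∂F_z/∂z = 16y + 16z + 16x = 16x + 16y + 16z.

In cylindrical coordinates, x = r cos(θ), y = r sin(θ), z = z, dV = r dr dθ dz, with 0 ≤ r ≤ 3, 0 ≤ θ ≤ 2π, 0 ≤ z ≤ 5.

The integrand, after substitution and multiplying by the volume element, becomes (16sqrt(2)r sin(θ + π/4) + 16z) · r, so

    ∭_V (∇·F) dV = ∫_0^{2π} ∫_0^{3} ∫_0^{5} (16sqrt(2)r sin(θ + π/4) + 16z) · r dz dr dθ.

Inner (z from 0 to 5): 40r (2sqrt(2)r sin(θ + π/4) + 5).
Middle (r from 0 to 3): 720sqrt(2)sin(θ + π/4) + 900.
Outer (θ from 0 to 2π): 1800π.

Therefore ∯_{∂V} F · n dS = 1800π.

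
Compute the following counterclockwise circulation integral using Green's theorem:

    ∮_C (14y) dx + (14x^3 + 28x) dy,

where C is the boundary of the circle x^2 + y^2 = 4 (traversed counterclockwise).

Green's theorem converts the closed line integral into a double integral over the enclosed region D:

    ∮_C P dx + Q dy = ∬_D (∂Q/∂x - ∂P/∂y) dA.

Here P = 14y, Q = 14x^3 + 28x, so

    ∂Q/∂x = 42x^2 + 28,    ∂P/∂y = 14,
    ∂Q/∂x - ∂P/∂y = 42x^2 + 14.

D is the region x^2 + y^2 ≤ 4. Evaluating the double integral:

In polar coordinates (x = r cos θ, y = r sin θ, dA = r dr dθ) the integrand becomes 42r^2cos(θ)^2 + 14, so

    ∬_D (42x^2 + 14) dA = ∫_0^{2π} ∫_0^{2} (42r^2cos(θ)^2 + 14) · r dr dθ.

Inner (r from 0 to 2): 168cos(θ)^2 + 28.
Outer (θ from 0 to 2π): 224π.

Therefore ∮_C P dx + Q dy = 224π.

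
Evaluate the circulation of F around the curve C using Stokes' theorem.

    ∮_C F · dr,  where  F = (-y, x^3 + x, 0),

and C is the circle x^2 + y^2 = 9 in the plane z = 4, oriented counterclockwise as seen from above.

Let S be the flat disk x^2 + y^2 ≤ 9 in the plane z = 4, with upward unit normal n̂ = ẑ. By Stokes' theorem,

    ∮_C F · dr = ∬_S (∇ × F) · n̂ dS = ∬_D (curl F)_z dA,

where D is the disk x^2 + y^2 ≤ 9.

Compute the curl of F = (-y, x^3 + x, 0):
    (∇ × F)_x = ∂F_z/∂y - ∂F_y/∂z = 0,
    (∇ × F)_y = ∂F_x/∂z - ∂F_z/∂x = 0,
    (∇ × F)_z = ∂F_y/∂x - ∂F_x/∂y = 3x^2 + 2.

On z = 4, (curl F)_z = 3x^2 + 2.

Convert to polar (x = r cos θ, y = r sin θ, dA = r dr dθ); the integrand becomes 3r^2cos(θ)^2 + 2, so

    ∬_D (curl F)_z dA = ∫_0^{2π} ∫_0^{3} (3r^2cos(θ)^2 + 2) · r dr dθ.

Inner (r from 0 to 3): 243cos(θ)^2/4 + 9.
Outer (θ from 0 to 2π): 315π/4.

Therefore ∮_C F · dr = 315π/4.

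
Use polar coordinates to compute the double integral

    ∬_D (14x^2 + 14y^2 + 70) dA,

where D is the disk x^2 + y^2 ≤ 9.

The region D is 0 ≤ r ≤ 3, 0 ≤ θ ≤ 2π in polar coordinates, where x = r cos(θ), y = r sin(θ), and dA = r dr dθ.

Under the substitution, the integrand becomes 14r^2 + 70, so

    ∬_D (14x^2 + 14y^2 + 70) dA = ∫_{0}^{2π} ∫_{0}^{3} (14r^2 + 70) · r dr dθ.

Inner integral (in r): ∫_{0}^{3} (14r^2 + 70) · r dr = 1197/2.

Outer integral (in θ): ∫_{0}^{2π} (1197/2) dθ = 1197π.

Therefore ∬_D (14x^2 + 14y^2 + 70) dA = 1197π.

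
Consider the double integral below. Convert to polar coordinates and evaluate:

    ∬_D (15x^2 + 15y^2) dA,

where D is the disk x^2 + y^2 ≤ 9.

The region D is 0 ≤ r ≤ 3, 0 ≤ θ ≤ 2π in polar coordinates, where x = r cos(θ), y = r sin(θ), and dA = r dr dθ.

Under the substitution, the integrand becomes 15r^2, so

    ∬_D (15x^2 + 15y^2) dA = ∫_{0}^{2π} ∫_{0}^{3} (15r^2) · r dr dθ.

Inner integral (in r): ∫_{0}^{3} (15r^2) · r dr = 1215/4.

Outer integral (in θ): ∫_{0}^{2π} (1215/4) dθ = 1215π/2.

Therefore ∬_D (15x^2 + 15y^2) dA = 1215π/2.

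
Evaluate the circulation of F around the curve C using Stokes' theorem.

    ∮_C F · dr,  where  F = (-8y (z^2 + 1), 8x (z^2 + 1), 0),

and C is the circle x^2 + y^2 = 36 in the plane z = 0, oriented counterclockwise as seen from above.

Let S be the flat disk x^2 + y^2 ≤ 36 in the plane z = 0, with upward unit normal n̂ = ẑ. By Stokes' theorem,

    ∮_C F · dr = ∬_S (∇ × F) · n̂ dS = ∬_D (curl F)_z dA,

where D is the disk x^2 + y^2 ≤ 36.

Compute the curl of F = (-8y (z^2 + 1), 8x (z^2 + 1), 0):
    (∇ × F)_x = ∂F_z/∂y - ∂F_y/∂z = -16x z,
    (∇ × F)_y = ∂F_x/∂z - ∂F_z/∂x = -16y z,
    (∇ × F)_z = ∂F_y/∂x - ∂F_x/∂y = 16z^2 + 16.

On z = 0, (curl F)_z = 16.

Convert to polar (x = r cos θ, y = r sin θ, dA = r dr dθ); the integrand becomes 16, so

    ∬_D (curl F)_z dA = ∫_0^{2π} ∫_0^{6} (16) · r dr dθ.

Inner (r from 0 to 6): 288.
Outer (θ from 0 to 2π): 576π.

Therefore ∮_C F · dr = 576π.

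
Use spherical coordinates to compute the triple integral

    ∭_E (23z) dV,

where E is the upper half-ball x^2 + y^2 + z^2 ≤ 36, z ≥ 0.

In spherical coordinates, x = ρ sin(φ) cos(θ), y = ρ sin(φ) sin(θ), z = ρ cos(φ), and dV = ρ^2 sin(φ) dρ dφ dθ.

The integrand becomes 23ρ cos(φ), so

    ∭_E (23z) dV = ∫_{0}^{2π} ∫_{0}^{π/2} ∫_{0}^{6} (23ρ cos(φ)) · ρ^2 sin(φ) dρ dφ dθ.

Inner (ρ): 3726sin(2φ).
Middle (φ): 3726.
Outer (θ): 7452π.

Therefore the triple integral equals 7452π.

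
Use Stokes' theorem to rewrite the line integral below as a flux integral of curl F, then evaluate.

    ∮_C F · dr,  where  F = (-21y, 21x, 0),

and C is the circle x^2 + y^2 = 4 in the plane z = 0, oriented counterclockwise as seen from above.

Let S be the flat disk x^2 + y^2 ≤ 4 in the plane z = 0, with upward unit normal n̂ = ẑ. By Stokes' theorem,

    ∮_C F · dr = ∬_S (∇ × F) · n̂ dS = ∬_D (curl F)_z dA,

where D is the disk x^2 + y^2 ≤ 4.

Compute the curl of F = (-21y, 21x, 0):
    (∇ × F)_x = ∂F_z/∂y - ∂F_y/∂z = 0,
    (∇ × F)_y = ∂F_x/∂z - ∂F_z/∂x = 0,
    (∇ × F)_z = ∂F_y/∂x - ∂F_x/∂y = 42.

On z = 0, (curl F)_z = 42.

Convert to polar (x = r cos θ, y = r sin θ, dA = r dr dθ); the integrand becomes 42, so

    ∬_D (curl F)_z dA = ∫_0^{2π} ∫_0^{2} (42) · r dr dθ.

Inner (r from 0 to 2): 84.
Outer (θ from 0 to 2π): 168π.

Therefore ∮_C F · dr = 168π.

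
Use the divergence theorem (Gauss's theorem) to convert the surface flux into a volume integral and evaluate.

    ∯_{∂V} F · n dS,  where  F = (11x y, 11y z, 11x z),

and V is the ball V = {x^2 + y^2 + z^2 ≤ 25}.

By the divergence theorem,

    ∯_{∂V} F · n dS = ∭_V (∇ · F) dV.

Compute the divergence:
    ∇ · F = ∂F_x/∂x + ∂F_y/∂y + ∂F_z/∂z = 11y + 11z + 11x = 11x + 11y + 11z.

In spherical coordinates, x = ρ sin(φ) cos(θ), y = ρ sin(φ) sin(θ), z = ρ cos(φ), dV = ρ^2 sin(φ) dρ dφ dθ, with 0 ≤ ρ ≤ 5, 0 ≤ φ ≤ π, 0 ≤ θ ≤ 2π.

The integrand, after substitution and multiplying by the volume element, becomes (11ρ (sqrt(2)sin(φ)sin(θ + π/4) + cos(φ))) · ρ^2 sin(φ), so

    ∭_V (∇·F) dV = ∫_0^{2π} ∫_0^{π} ∫_0^{5} (11ρ (sqrt(2)sin(φ)sin(θ + π/4) + cos(φ))) · ρ^2 sin(φ) dρ dφ dθ.

Inner (ρ from 0 to 5): 6875(sqrt(2)sin(φ)sin(θ + π/4) + cos(φ))sin(φ)/4.
Middle (φ from 0 to π): 6875sqrt(2)π sin(θ + π/4)/8.
Outer (θ from 0 to 2π): 0.

Therefore ∯_{∂V} F · n dS = 0.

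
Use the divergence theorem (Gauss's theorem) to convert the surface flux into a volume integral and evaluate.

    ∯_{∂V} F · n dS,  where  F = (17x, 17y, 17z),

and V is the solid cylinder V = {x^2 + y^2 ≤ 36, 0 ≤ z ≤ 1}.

By the divergence theorem,

    ∯_{∂V} F · n dS = ∭_V (∇ · F) dV.

Compute the divergence:
    ∇ · F = ∂F_x/∂x + ∂F_y/∂y + ∂F_z/∂z = 17 + 17 + 17 = 51.

In cylindrical coordinates, x = r cos(θ), y = r sin(θ), z = z, dV = r dr dθ dz, with 0 ≤ r ≤ 6, 0 ≤ θ ≤ 2π, 0 ≤ z ≤ 1.

The integrand, after substitution and multiplying by the volume element, becomes (51) · r, so

    ∭_V (∇·F) dV = ∫_0^{2π} ∫_0^{6} ∫_0^{1} (51) · r dz dr dθ.

Inner (z from 0 to 1): 51r.
Middle (r from 0 to 6): 918.
Outer (θ from 0 to 2π): 1836π.

Therefore ∯_{∂V} F · n dS = 1836π.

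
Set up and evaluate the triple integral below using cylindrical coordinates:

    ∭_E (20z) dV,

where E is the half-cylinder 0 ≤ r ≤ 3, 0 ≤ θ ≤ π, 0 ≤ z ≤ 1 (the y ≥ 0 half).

In cylindrical coordinates, x = r cos(θ), y = r sin(θ), z = z, and dV = r dr dθ dz.

The integrand becomes 20z, so

    ∭_E (20z) dV = ∫_{0}^{π} ∫_{0}^{3} ∫_{0}^{1} (20z) · r dz dr dθ.

Inner (z): 10r.
Middle (r from 0 to 3): 45.
Outer (θ): 45π.

Therefore the triple integral equals 45π.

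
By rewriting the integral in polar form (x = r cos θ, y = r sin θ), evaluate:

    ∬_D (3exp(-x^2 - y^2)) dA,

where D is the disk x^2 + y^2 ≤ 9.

The region D is 0 ≤ r ≤ 3, 0 ≤ θ ≤ 2π in polar coordinates, where x = r cos(θ), y = r sin(θ), and dA = r dr dθ.

Under the substitution, the integrand becomes 3exp(-r^2), so

    ∬_D (3exp(-x^2 - y^2)) dA = ∫_{0}^{2π} ∫_{0}^{3} (3exp(-r^2)) · r dr dθ.

Inner integral (in r): ∫_{0}^{3} (3exp(-r^2)) · r dr = 3/2 - 3exp(-9)/2.

Outer integral (in θ): ∫_{0}^{2π} (3/2 - 3exp(-9)/2) dθ = -3π exp(-9) + 3π.

Therefore ∬_D (3exp(-x^2 - y^2)) dA = -3π exp(-9) + 3π.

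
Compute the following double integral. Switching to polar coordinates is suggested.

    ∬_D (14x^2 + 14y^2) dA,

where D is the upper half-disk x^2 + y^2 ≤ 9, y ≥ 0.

The region D is 0 ≤ r ≤ 3, 0 ≤ θ ≤ π in polar coordinates, where x = r cos(θ), y = r sin(θ), and dA = r dr dθ.

Under the substitution, the integrand becomes 14r^2, so

    ∬_D (14x^2 + 14y^2) dA = ∫_{0}^{π} ∫_{0}^{3} (14r^2) · r dr dθ.

Inner integral (in r): ∫_{0}^{3} (14r^2) · r dr = 567/2.

Outer integral (in θ): ∫_{0}^{π} (567/2) dθ = 567π/2.

Therefore ∬_D (14x^2 + 14y^2) dA = 567π/2.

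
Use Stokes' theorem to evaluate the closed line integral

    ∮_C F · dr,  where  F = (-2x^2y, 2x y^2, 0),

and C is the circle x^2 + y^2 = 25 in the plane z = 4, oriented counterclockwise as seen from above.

Let S be the flat disk x^2 + y^2 ≤ 25 in the plane z = 4, with upward unit normal n̂ = ẑ. By Stokes' theorem,

    ∮_C F · dr = ∬_S (∇ × F) · n̂ dS = ∬_D (curl F)_z dA,

where D is the disk x^2 + y^2 ≤ 25.

Compute the curl of F = (-2x^2y, 2x y^2, 0):
    (∇ × F)_x = ∂F_z/∂y - ∂F_y/∂z = 0,
    (∇ × F)_y = ∂F_x/∂z - ∂F_z/∂x = 0,
    (∇ × F)_z = ∂F_y/∂x - ∂F_x/∂y = 2x^2 + 2y^2.

On z = 4, (curl F)_z = 2x^2 + 2y^2.

Convert to polar (x = r cos θ, y = r sin θ, dA = r dr dθ); the integrand becomes 2r^2, so

    ∬_D (curl F)_z dA = ∫_0^{2π} ∫_0^{5} (2r^2) · r dr dθ.

Inner (r from 0 to 5): 625/2.
Outer (θ from 0 to 2π): 625π.

Therefore ∮_C F · dr = 625π.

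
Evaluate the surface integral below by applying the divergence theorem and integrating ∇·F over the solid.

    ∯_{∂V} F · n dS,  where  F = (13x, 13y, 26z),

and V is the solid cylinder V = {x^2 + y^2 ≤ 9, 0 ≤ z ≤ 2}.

By the divergence theorem,

    ∯_{∂V} F · n dS = ∭_V (∇ · F) dV.

Compute the divergence:
    ∇ · F = ∂F_x/∂x + ∂F_y/∂y + ∂F_z/∂z = 13 + 13 + 26 = 52.

In cylindrical coordinates, x = r cos(θ), y = r sin(θ), z = z, dV = r dr dθ dz, with 0 ≤ r ≤ 3, 0 ≤ θ ≤ 2π, 0 ≤ z ≤ 2.

The integrand, after substitution and multiplying by the volume element, becomes (52) · r, so

    ∭_V (∇·F) dV = ∫_0^{2π} ∫_0^{3} ∫_0^{2} (52) · r dz dr dθ.

Inner (z from 0 to 2): 104r.
Middle (r from 0 to 3): 468.
Outer (θ from 0 to 2π): 936π.

Therefore ∯_{∂V} F · n dS = 936π.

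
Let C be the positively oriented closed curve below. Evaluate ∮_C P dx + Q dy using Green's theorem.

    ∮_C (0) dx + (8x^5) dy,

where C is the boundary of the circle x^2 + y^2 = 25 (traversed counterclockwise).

Green's theorem converts the closed line integral into a double integral over the enclosed region D:

    ∮_C P dx + Q dy = ∬_D (∂Q/∂x - ∂P/∂y) dA.

Here P = 0, Q = 8x^5, so

    ∂Q/∂x = 40x^4,    ∂P/∂y = 0,
    ∂Q/∂x - ∂P/∂y = 40x^4.

D is the region x^2 + y^2 ≤ 25. Evaluating the double integral:

In polar coordinates (x = r cos θ, y = r sin θ, dA = r dr dθ) the integrand becomes 40r^4cos(θ)^4, so

    ∬_D (40x^4) dA = ∫_0^{2π} ∫_0^{5} (40r^4cos(θ)^4) · r dr dθ.

Inner (r from 0 to 5): 312500cos(θ)^4/3.
Outer (θ from 0 to 2π): 78125π.

Therefore ∮_C P dx + Q dy = 78125π.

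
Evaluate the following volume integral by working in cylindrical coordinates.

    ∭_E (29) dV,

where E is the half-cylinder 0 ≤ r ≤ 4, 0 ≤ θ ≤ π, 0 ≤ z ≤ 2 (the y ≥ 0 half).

In cylindrical coordinates, x = r cos(θ), y = r sin(θ), z = z, and dV = r dr dθ dz.

The integrand becomes 29, so

    ∭_E (29) dV = ∫_{0}^{π} ∫_{0}^{4} ∫_{0}^{2} (29) · r dz dr dθ.

Inner (z): 58r.
Middle (r from 0 to 4): 464.
Outer (θ): 464π.

Therefore the triple integral equals 464π.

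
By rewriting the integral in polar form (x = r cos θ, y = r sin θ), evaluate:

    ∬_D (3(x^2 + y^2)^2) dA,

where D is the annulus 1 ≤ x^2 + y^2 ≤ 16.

The region D is 1 ≤ r ≤ 4, 0 ≤ θ ≤ 2π in polar coordinates, where x = r cos(θ), y = r sin(θ), and dA = r dr dθ.

Under the substitution, the integrand becomes 3r^4, so

    ∬_D (3(x^2 + y^2)^2) dA = ∫_{0}^{2π} ∫_{1}^{4} (3r^4) · r dr dθ.

Inner integral (in r): ∫_{1}^{4} (3r^4) · r dr = 4095/2.

Outer integral (in θ): ∫_{0}^{2π} (4095/2) dθ = 4095π.

Therefore ∬_D (3(x^2 + y^2)^2) dA = 4095π.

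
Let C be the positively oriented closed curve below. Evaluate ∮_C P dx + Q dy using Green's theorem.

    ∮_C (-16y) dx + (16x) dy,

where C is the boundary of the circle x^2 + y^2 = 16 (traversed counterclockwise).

Green's theorem converts the closed line integral into a double integral over the enclosed region D:

    ∮_C P dx + Q dy = ∬_D (∂Q/∂x - ∂P/∂y) dA.

Here P = -16y, Q = 16x, so

    ∂Q/∂x = 16,    ∂P/∂y = -16,
    ∂Q/∂x - ∂P/∂y = 32.

D is the region x^2 + y^2 ≤ 16. Evaluating the double integral:

In polar coordinates (x = r cos θ, y = r sin θ, dA = r dr dθ) the integrand becomes 32, so

    ∬_D (32) dA = ∫_0^{2π} ∫_0^{4} (32) · r dr dθ.

Inner (r from 0 to 4): 256.
Outer (θ from 0 to 2π): 512π.

Therefore ∮_C P dx + Q dy = 512π.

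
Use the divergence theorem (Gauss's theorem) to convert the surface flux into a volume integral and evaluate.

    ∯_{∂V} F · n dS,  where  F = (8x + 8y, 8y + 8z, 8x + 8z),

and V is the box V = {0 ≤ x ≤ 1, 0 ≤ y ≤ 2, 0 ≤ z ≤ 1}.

By the divergence theorem,

    ∯_{∂V} F · n dS = ∭_V (∇ · F) dV.

Compute the divergence:
    ∇ · F = ∂F_x/∂x + ∂F_y/∂y + ∂F_z/∂z = 8 + 8 + 8 = 24.

V is a rectangular box, so dV = dx dy dz with 0 ≤ x ≤ 1, 0 ≤ y ≤ 2, 0 ≤ z ≤ 1.

Integrate (24) over V as an iterated integral:

    ∭_V (∇·F) dV = ∫_0^{1} ∫_0^{2} ∫_0^{1} (24) dz dy dx.

Inner (z from 0 to 1): 24.
Middle (y from 0 to 2): 48.
Outer (x from 0 to 1): 48.

Therefore ∯_{∂V} F · n dS = 48.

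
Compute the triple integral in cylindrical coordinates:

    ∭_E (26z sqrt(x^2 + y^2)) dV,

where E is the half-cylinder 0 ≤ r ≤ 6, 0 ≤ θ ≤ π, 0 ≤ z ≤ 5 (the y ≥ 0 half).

In cylindrical coordinates, x = r cos(θ), y = r sin(θ), z = z, and dV = r dr dθ dz.

The integrand becomes 26r z, so

    ∭_E (26z sqrt(x^2 + y^2)) dV = ∫_{0}^{π} ∫_{0}^{6} ∫_{0}^{5} (26r z) · r dz dr dθ.

Inner (z): 325r^2.
Middle (r from 0 to 6): 23400.
Outer (θ): 23400π.

Therefore the triple integral equals 23400π.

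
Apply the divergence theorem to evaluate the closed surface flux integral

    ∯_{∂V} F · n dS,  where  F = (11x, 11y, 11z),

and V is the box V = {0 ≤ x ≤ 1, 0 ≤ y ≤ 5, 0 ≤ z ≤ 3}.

By the divergence theorem,

    ∯_{∂V} F · n dS = ∭_V (∇ · F) dV.

Compute the divergence:
    ∇ · F = ∂F_x/∂x + ∂F_y/∂y + ∂F_z/∂z = 11 + 11 + 11 = 33.

V is a rectangular box, so dV = dx dy dz with 0 ≤ x ≤ 1, 0 ≤ y ≤ 5, 0 ≤ z ≤ 3.

Integrate (33) over V as an iterated integral:

    ∭_V (∇·F) dV = ∫_0^{1} ∫_0^{5} ∫_0^{3} (33) dz dy dx.

Inner (z from 0 to 3): 99.
Middle (y from 0 to 5): 495.
Outer (x from 0 to 1): 495.

Therefore ∯_{∂V} F · n dS = 495.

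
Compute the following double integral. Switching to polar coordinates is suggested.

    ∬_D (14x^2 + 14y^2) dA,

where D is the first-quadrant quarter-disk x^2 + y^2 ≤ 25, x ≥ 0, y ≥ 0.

The region D is 0 ≤ r ≤ 5, 0 ≤ θ ≤ π/2 in polar coordinates, where x = r cos(θ), y = r sin(θ), and dA = r dr dθ.

Under the substitution, the integrand becomes 14r^2, so

    ∬_D (14x^2 + 14y^2) dA = ∫_{0}^{π/2} ∫_{0}^{5} (14r^2) · r dr dθ.

Inner integral (in r): ∫_{0}^{5} (14r^2) · r dr = 4375/2.

Outer integral (in θ): ∫_{0}^{π/2} (4375/2) dθ = 4375π/4.

Therefore ∬_D (14x^2 + 14y^2) dA = 4375π/4.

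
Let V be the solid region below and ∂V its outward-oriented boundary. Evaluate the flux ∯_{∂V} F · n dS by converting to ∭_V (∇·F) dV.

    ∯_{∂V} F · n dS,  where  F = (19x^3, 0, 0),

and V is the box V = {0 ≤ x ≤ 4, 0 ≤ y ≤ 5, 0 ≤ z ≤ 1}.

By the divergence theorem,

    ∯_{∂V} F · n dS = ∭_V (∇ · F) dV.

Compute the divergence:
    ∇ · F = ∂F_x/∂x + ∂F_y/∂y + ∂F_z/∂z = 57x^2 + 0 + 0 = 57x^2.

V is a rectangular box, so dV = dx dy dz with 0 ≤ x ≤ 4, 0 ≤ y ≤ 5, 0 ≤ z ≤ 1.

Integrate (57x^2) over V as an iterated integral:

    ∭_V (∇·F) dV = ∫_0^{4} ∫_0^{5} ∫_0^{1} (57x^2) dz dy dx.

Inner (z from 0 to 1): 57x^2.
Middle (y from 0 to 5): 285x^2.
Outer (x from 0 to 4): 6080.

Therefore ∯_{∂V} F · n dS = 6080.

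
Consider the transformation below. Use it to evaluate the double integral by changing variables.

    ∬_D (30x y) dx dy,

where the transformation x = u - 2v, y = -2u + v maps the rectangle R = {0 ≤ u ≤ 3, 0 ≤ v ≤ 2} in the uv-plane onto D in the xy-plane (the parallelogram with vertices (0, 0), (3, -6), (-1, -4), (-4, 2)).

Compute the Jacobian determinant of (x, y) with respect to (u, v):

    ∂(x,y)/∂(u,v) = | 1  -2 | = (1)(1) - (-2)(-2) = -3.
                   | -2  1 |

Its absolute value is |J| = 3 (the area scaling factor).

Substituting x = u - 2v, y = -2u + v into the integrand,

    30x y → -60u^2 + 150u v - 60v^2,

so the integral becomes

    ∬_R (-60u^2 + 150u v - 60v^2) · |J| du dv = ∫_0^3 ∫_0^2 (-180u^2 + 450u v - 180v^2) dv du.

Inner (v): -360u^2 + 900u - 480.
Outer (u): -630.

Therefore ∬_D (30x y) dx dy = -630.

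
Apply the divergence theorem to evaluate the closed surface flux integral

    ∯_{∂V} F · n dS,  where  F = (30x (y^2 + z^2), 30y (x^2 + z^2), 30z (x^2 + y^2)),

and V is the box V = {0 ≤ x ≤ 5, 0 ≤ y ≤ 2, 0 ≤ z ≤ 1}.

By the divergence theorem,

    ∯_{∂V} F · n dS = ∭_V (∇ · F) dV.

Compute the divergence:
    ∇ · F = ∂F_x/∂x + ∂F_y/∂y + ∂F_z/∂z = 30y^2 + 30z^2 + 30x^2 + 30z^2 + 30x^2 + 30y^2 = 60x^2 + 60y^2 + 60z^2.

V is a rectangular box, so dV = dx dy dz with 0 ≤ x ≤ 5, 0 ≤ y ≤ 2, 0 ≤ z ≤ 1.

Integrate (60x^2 + 60y^2 + 60z^2) over V as an iterated integral:

    ∭_V (∇·F) dV = ∫_0^{5} ∫_0^{2} ∫_0^{1} (60x^2 + 60y^2 + 60z^2) dz dy dx.

Inner (z from 0 to 1): 60x^2 + 60y^2 + 20.
Middle (y from 0 to 2): 120x^2 + 200.
Outer (x from 0 to 5): 6000.

Therefore ∯_{∂V} F · n dS = 6000.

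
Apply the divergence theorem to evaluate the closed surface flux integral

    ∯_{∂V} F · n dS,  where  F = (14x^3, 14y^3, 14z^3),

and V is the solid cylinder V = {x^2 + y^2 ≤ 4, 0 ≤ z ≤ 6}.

By the divergence theorem,

    ∯_{∂V} F · n dS = ∭_V (∇ · F) dV.

Compute the divergence:
    ∇ · F = ∂F_x/∂x + ∂F_y/∂y + ∂F_z/∂z = 42x^2 + 42y^2 + 42z^2.

In cylindrical coordinates, x = r cos(θ), y = r sin(θ), z = z, dV = r dr dθ dz, with 0 ≤ r ≤ 2, 0 ≤ θ ≤ 2π, 0 ≤ z ≤ 6.

The integrand, after substitution and multiplying by the volume element, becomes (42r^2 + 42z^2) · r, so

    ∭_V (∇·F) dV = ∫_0^{2π} ∫_0^{2} ∫_0^{6} (42r^2 + 42z^2) · r dz dr dθ.

Inner (z from 0 to 6): 252r (r^2 + 12).
Middle (r from 0 to 2): 7056.
Outer (θ from 0 to 2π): 14112π.

Therefore ∯_{∂V} F · n dS = 14112π.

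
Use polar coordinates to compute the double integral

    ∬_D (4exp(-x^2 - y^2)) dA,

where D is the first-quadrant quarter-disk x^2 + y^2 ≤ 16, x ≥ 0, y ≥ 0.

The region D is 0 ≤ r ≤ 4, 0 ≤ θ ≤ π/2 in polar coordinates, where x = r cos(θ), y = r sin(θ), and dA = r dr dθ.

Under the substitution, the integrand becomes 4exp(-r^2), so

    ∬_D (4exp(-x^2 - y^2)) dA = ∫_{0}^{π/2} ∫_{0}^{4} (4exp(-r^2)) · r dr dθ.

Inner integral (in r): ∫_{0}^{4} (4exp(-r^2)) · r dr = 2 - 2exp(-16).

Outer integral (in θ): ∫_{0}^{π/2} (2 - 2exp(-16)) dθ = -π exp(-16) + π.

Therefore ∬_D (4exp(-x^2 - y^2)) dA = -π exp(-16) + π.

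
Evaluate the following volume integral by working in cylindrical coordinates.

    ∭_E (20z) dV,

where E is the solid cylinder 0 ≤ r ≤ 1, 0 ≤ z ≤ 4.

In cylindrical coordinates, x = r cos(θ), y = r sin(θ), z = z, and dV = r dr dθ dz.

The integrand becomes 20z, so

    ∭_E (20z) dV = ∫_{0}^{2π} ∫_{0}^{1} ∫_{0}^{4} (20z) · r dz dr dθ.

Inner (z): 160r.
Middle (r from 0 to 1): 80.
Outer (θ): 160π.

Therefore the triple integral equals 160π.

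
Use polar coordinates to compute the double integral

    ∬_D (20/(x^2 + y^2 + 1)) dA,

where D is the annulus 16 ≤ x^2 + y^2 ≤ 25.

The region D is 4 ≤ r ≤ 5, 0 ≤ θ ≤ 2π in polar coordinates, where x = r cos(θ), y = r sin(θ), and dA = r dr dθ.

Under the substitution, the integrand becomes 20/(r^2 + 1), so

    ∬_D (20/(x^2 + y^2 + 1)) dA = ∫_{0}^{2π} ∫_{4}^{5} (20/(r^2 + 1)) · r dr dθ.

Inner integral (in r): ∫_{4}^{5} (20/(r^2 + 1)) · r dr = log(141167095653376/2015993900449).

Outer integral (in θ): ∫_{0}^{2π} (log(141167095653376/2015993900449)) dθ = log((141167095653376/2015993900449)^(2π)).

Therefore ∬_D (20/(x^2 + y^2 + 1)) dA = log((141167095653376/2015993900449)^(2π)).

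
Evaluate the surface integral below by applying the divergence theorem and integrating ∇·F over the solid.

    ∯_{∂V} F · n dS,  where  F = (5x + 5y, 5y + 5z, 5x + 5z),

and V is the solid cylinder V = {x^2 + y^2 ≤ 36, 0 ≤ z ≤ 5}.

By the divergence theorem,

    ∯_{∂V} F · n dS = ∭_V (∇ · F) dV.

Compute the divergence:
    ∇ · F = ∂F_x/∂x + ∂F_y/∂y + ∂F_z/∂z = 5 + 5 + 5 = 15.

In cylindrical coordinates, x = r cos(θ), y = r sin(θ), z = z, dV = r dr dθ dz, with 0 ≤ r ≤ 6, 0 ≤ θ ≤ 2π, 0 ≤ z ≤ 5.

The integrand, after substitution and multiplying by the volume element, becomes (15) · r, so

    ∭_V (∇·F) dV = ∫_0^{2π} ∫_0^{6} ∫_0^{5} (15) · r dz dr dθ.

Inner (z from 0 to 5): 75r.
Middle (r from 0 to 6): 1350.
Outer (θ from 0 to 2π): 2700π.

Therefore ∯_{∂V} F · n dS = 2700π.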